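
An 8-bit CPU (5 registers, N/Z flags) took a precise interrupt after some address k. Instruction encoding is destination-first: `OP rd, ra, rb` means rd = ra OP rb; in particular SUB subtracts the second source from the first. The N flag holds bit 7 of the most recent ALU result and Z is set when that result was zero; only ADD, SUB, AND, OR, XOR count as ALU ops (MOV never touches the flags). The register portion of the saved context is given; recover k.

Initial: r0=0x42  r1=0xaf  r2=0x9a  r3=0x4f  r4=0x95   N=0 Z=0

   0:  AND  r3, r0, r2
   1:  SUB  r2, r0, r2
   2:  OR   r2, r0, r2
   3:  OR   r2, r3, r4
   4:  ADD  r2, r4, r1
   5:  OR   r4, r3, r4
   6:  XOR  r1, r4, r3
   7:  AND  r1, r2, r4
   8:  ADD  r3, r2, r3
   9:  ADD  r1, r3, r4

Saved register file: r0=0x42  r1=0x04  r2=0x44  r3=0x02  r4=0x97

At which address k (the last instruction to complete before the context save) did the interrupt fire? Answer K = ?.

K = 7

after  0: r0=0x42 r1=0xaf r2=0x9a r3=0x02 r4=0x95  N=0 Z=0
after  1: r0=0x42 r1=0xaf r2=0xa8 r3=0x02 r4=0x95  N=1 Z=0
after  2: r0=0x42 r1=0xaf r2=0xea r3=0x02 r4=0x95  N=1 Z=0
after  3: r0=0x42 r1=0xaf r2=0x97 r3=0x02 r4=0x95  N=1 Z=0
after  4: r0=0x42 r1=0xaf r2=0x44 r3=0x02 r4=0x95  N=0 Z=0
after  5: r0=0x42 r1=0xaf r2=0x44 r3=0x02 r4=0x97  N=1 Z=0
after  6: r0=0x42 r1=0x95 r2=0x44 r3=0x02 r4=0x97  N=1 Z=0
after  7: r0=0x42 r1=0x04 r2=0x44 r3=0x02 r4=0x97  N=0 Z=0
-- IRQ taken; context saved, return-PC = 8 --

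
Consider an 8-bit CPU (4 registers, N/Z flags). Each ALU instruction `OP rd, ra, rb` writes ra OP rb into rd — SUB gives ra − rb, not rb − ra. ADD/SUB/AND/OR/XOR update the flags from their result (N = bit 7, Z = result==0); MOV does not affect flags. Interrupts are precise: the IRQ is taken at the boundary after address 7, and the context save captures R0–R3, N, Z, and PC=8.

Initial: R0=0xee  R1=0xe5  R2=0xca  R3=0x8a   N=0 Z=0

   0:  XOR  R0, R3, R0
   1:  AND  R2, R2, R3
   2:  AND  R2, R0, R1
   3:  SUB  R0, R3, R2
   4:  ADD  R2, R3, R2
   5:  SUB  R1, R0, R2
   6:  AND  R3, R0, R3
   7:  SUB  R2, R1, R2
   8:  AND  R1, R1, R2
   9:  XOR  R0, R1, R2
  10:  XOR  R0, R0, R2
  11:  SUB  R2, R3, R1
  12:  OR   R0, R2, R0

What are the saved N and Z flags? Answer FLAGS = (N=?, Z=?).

FLAGS = (N=0, Z=0)

after  0: R0=0x64 R1=0xe5 R2=0xca R3=0x8a  N=0 Z=0
after  1: R0=0x64 R1=0xe5 R2=0x8a R3=0x8a  N=1 Z=0
after  2: R0=0x64 R1=0xe5 R2=0x64 R3=0x8a  N=0 Z=0
after  3: R0=0x26 R1=0xe5 R2=0x64 R3=0x8a  N=0 Z=0
after  4: R0=0x26 R1=0xe5 R2=0xee R3=0x8a  N=1 Z=0
after  5: R0=0x26 R1=0x38 R2=0xee R3=0x8a  N=0 Z=0
after  6: R0=0x26 R1=0x38 R2=0xee R3=0x02  N=0 Z=0
after  7: R0=0x26 R1=0x38 R2=0x4a R3=0x02  N=0 Z=0
-- IRQ taken; context saved, return-PC = 8 --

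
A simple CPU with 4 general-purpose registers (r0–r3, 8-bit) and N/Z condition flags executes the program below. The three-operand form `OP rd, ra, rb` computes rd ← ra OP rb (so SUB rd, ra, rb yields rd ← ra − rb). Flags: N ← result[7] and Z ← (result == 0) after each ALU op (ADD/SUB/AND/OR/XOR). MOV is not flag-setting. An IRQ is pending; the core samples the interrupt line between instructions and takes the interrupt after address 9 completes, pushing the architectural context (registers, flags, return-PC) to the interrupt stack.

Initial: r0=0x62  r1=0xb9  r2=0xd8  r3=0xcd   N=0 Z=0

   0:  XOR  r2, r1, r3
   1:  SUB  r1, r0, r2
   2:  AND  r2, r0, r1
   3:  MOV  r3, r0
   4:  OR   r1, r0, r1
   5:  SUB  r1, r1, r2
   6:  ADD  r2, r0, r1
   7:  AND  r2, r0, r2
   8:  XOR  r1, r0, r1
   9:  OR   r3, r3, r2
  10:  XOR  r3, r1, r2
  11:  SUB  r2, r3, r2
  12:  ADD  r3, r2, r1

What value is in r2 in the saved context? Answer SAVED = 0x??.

after  0: r0=0x62 r1=0xb9 r2=0x74 r3=0xcd  N=0 Z=0
after  1: r0=0x62 r1=0xee r2=0x74 r3=0xcd  N=1 Z=0
after  2: r0=0x62 r1=0xee r2=0x62 r3=0xcd  N=0 Z=0
after  3: r0=0x62 r1=0xee r2=0x62 r3=0x62  N=0 Z=0
after  4: r0=0x62 r1=0xee r2=0x62 r3=0x62  N=1 Z=0
after  5: r0=0x62 r1=0x8c r2=0x62 r3=0x62  N=1 Z=0
after  6: r0=0x62 r1=0x8c r2=0xee r3=0x62  N=1 Z=0
after  7: r0=0x62 r1=0x8c r2=0x62 r3=0x62  N=0 Z=0
after  8: r0=0x62 r1=0xee r2=0x62 r3=0x62  N=1 Z=0
after  9: r0=0x62 r1=0xee r2=0x62 r3=0x62  N=0 Z=0
-- IRQ taken; context saved, return-PC = 10 --

SAVED = 0x62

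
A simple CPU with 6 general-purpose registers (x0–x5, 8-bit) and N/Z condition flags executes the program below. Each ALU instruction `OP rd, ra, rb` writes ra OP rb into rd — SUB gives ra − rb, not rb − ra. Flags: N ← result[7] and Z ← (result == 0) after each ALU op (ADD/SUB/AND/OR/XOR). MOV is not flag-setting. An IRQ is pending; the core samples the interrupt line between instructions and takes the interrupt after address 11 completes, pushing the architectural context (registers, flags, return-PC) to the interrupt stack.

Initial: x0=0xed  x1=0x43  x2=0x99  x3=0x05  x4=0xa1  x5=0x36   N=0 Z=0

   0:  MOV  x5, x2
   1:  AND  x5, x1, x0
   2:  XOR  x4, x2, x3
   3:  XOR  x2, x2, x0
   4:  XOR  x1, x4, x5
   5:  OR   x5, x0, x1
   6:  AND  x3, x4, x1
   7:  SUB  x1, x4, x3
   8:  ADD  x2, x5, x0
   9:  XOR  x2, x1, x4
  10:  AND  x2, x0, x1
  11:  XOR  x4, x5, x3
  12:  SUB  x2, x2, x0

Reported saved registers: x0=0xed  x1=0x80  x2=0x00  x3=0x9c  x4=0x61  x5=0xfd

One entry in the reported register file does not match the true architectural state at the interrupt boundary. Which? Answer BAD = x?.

BAD = x1

after  0: x0=0xed x1=0x43 x2=0x99 x3=0x05 x4=0xa1 x5=0x99  N=0 Z=0
after  1: x0=0xed x1=0x43 x2=0x99 x3=0x05 x4=0xa1 x5=0x41  N=0 Z=0
after  2: x0=0xed x1=0x43 x2=0x99 x3=0x05 x4=0x9c x5=0x41  N=1 Z=0
after  3: x0=0xed x1=0x43 x2=0x74 x3=0x05 x4=0x9c x5=0x41  N=0 Z=0
after  4: x0=0xed x1=0xdd x2=0x74 x3=0x05 x4=0x9c x5=0x41  N=1 Z=0
after  5: x0=0xed x1=0xdd x2=0x74 x3=0x05 x4=0x9c x5=0xfd  N=1 Z=0
after  6: x0=0xed x1=0xdd x2=0x74 x3=0x9c x4=0x9c x5=0xfd  N=1 Z=0
after  7: x0=0xed x1=0x00 x2=0x74 x3=0x9c x4=0x9c x5=0xfd  N=0 Z=1
after  8: x0=0xed x1=0x00 x2=0xea x3=0x9c x4=0x9c x5=0xfd  N=1 Z=0
after  9: x0=0xed x1=0x00 x2=0x9c x3=0x9c x4=0x9c x5=0xfd  N=1 Z=0
after 10: x0=0xed x1=0x00 x2=0x00 x3=0x9c x4=0x9c x5=0xfd  N=0 Z=1
after 11: x0=0xed x1=0x00 x2=0x00 x3=0x9c x4=0x61 x5=0xfd  N=0 Z=0
-- IRQ taken; context saved, return-PC = 12 --
mismatch: x1: reported 0x80 vs actual 0x00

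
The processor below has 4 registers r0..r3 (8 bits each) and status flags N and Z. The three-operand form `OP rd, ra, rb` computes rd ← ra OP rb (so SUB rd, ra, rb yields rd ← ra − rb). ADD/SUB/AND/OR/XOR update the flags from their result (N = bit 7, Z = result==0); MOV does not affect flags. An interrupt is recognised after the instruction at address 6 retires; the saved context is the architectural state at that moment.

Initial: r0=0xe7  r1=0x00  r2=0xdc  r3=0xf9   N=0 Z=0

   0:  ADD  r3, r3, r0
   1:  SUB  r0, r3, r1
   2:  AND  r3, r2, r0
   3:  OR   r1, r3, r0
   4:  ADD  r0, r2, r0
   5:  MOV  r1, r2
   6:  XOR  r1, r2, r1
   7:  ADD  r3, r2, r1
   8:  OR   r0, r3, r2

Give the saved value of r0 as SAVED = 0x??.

after  0: r0=0xe7 r1=0x00 r2=0xdc r3=0xe0  N=1 Z=0
after  1: r0=0xe0 r1=0x00 r2=0xdc r3=0xe0  N=1 Z=0
after  2: r0=0xe0 r1=0x00 r2=0xdc r3=0xc0  N=1 Z=0
after  3: r0=0xe0 r1=0xe0 r2=0xdc r3=0xc0  N=1 Z=0
after  4: r0=0xbc r1=0xe0 r2=0xdc r3=0xc0  N=1 Z=0
after  5: r0=0xbc r1=0xdc r2=0xdc r3=0xc0  N=1 Z=0
after  6: r0=0xbc r1=0x00 r2=0xdc r3=0xc0  N=0 Z=1
-- IRQ taken; context saved, return-PC = 7 --

SAVED = 0xbc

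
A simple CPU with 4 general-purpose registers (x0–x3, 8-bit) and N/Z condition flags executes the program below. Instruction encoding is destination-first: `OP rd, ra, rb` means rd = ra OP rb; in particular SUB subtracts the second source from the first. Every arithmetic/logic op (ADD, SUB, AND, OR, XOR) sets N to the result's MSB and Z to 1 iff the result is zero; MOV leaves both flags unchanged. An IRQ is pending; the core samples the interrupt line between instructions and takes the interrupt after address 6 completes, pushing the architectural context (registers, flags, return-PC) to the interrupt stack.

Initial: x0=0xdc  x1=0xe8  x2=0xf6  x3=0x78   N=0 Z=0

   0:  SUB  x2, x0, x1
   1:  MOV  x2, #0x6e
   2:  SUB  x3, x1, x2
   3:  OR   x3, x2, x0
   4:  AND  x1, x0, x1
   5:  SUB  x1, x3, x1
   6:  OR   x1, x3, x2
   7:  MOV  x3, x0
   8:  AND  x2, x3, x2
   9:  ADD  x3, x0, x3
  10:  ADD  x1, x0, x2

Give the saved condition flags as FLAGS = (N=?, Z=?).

FLAGS = (N=1, Z=0)

after  0: x0=0xdc x1=0xe8 x2=0xf4 x3=0x78  N=1 Z=0
after  1: x0=0xdc x1=0xe8 x2=0x6e x3=0x78  N=1 Z=0
after  2: x0=0xdc x1=0xe8 x2=0x6e x3=0x7a  N=0 Z=0
after  3: x0=0xdc x1=0xe8 x2=0x6e x3=0xfe  N=1 Z=0
after  4: x0=0xdc x1=0xc8 x2=0x6e x3=0xfe  N=1 Z=0
after  5: x0=0xdc x1=0x36 x2=0x6e x3=0xfe  N=0 Z=0
after  6: x0=0xdc x1=0xfe x2=0x6e x3=0xfe  N=1 Z=0
-- IRQ taken; context saved, return-PC = 7 --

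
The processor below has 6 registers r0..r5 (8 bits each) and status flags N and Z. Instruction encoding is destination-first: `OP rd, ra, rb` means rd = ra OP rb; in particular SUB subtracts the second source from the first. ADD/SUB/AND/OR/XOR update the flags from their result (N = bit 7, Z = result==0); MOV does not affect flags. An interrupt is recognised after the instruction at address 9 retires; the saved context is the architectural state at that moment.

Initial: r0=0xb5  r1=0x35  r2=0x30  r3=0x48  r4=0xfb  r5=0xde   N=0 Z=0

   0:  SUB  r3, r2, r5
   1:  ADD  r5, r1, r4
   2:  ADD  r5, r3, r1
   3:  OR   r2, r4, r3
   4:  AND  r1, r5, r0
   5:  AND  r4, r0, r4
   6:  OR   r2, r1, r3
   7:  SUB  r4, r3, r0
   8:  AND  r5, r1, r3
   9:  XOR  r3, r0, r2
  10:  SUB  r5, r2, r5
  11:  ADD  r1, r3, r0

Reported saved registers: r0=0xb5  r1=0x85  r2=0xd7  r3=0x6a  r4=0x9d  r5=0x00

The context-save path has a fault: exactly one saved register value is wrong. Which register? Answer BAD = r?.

BAD = r3

after  0: r0=0xb5 r1=0x35 r2=0x30 r3=0x52 r4=0xfb r5=0xde  N=0 Z=0
after  1: r0=0xb5 r1=0x35 r2=0x30 r3=0x52 r4=0xfb r5=0x30  N=0 Z=0
after  2: r0=0xb5 r1=0x35 r2=0x30 r3=0x52 r4=0xfb r5=0x87  N=1 Z=0
after  3: r0=0xb5 r1=0x35 r2=0xfb r3=0x52 r4=0xfb r5=0x87  N=1 Z=0
after  4: r0=0xb5 r1=0x85 r2=0xfb r3=0x52 r4=0xfb r5=0x87  N=1 Z=0
after  5: r0=0xb5 r1=0x85 r2=0xfb r3=0x52 r4=0xb1 r5=0x87  N=1 Z=0
after  6: r0=0xb5 r1=0x85 r2=0xd7 r3=0x52 r4=0xb1 r5=0x87  N=1 Z=0
after  7: r0=0xb5 r1=0x85 r2=0xd7 r3=0x52 r4=0x9d r5=0x87  N=1 Z=0
after  8: r0=0xb5 r1=0x85 r2=0xd7 r3=0x52 r4=0x9d r5=0x00  N=0 Z=1
after  9: r0=0xb5 r1=0x85 r2=0xd7 r3=0x62 r4=0x9d r5=0x00  N=0 Z=0
-- IRQ taken; context saved, return-PC = 10 --
mismatch: r3: reported 0x6a vs actual 0x62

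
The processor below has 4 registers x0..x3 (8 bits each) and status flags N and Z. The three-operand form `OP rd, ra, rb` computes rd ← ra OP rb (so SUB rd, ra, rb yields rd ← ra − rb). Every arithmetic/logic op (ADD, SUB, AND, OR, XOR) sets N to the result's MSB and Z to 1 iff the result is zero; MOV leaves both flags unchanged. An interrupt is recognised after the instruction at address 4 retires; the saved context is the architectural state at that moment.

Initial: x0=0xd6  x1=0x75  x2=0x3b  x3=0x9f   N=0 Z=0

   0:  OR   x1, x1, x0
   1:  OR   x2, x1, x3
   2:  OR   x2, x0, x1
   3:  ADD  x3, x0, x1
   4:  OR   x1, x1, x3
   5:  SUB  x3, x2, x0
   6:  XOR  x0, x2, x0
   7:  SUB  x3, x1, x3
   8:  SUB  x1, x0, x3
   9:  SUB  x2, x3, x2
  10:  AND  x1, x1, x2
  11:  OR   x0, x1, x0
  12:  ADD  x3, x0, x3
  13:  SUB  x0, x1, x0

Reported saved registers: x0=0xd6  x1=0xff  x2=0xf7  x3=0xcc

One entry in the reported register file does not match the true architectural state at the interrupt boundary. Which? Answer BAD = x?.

after  0: x0=0xd6 x1=0xf7 x2=0x3b x3=0x9f  N=1 Z=0
after  1: x0=0xd6 x1=0xf7 x2=0xff x3=0x9f  N=1 Z=0
after  2: x0=0xd6 x1=0xf7 x2=0xf7 x3=0x9f  N=1 Z=0
after  3: x0=0xd6 x1=0xf7 x2=0xf7 x3=0xcd  N=1 Z=0
after  4: x0=0xd6 x1=0xff x2=0xf7 x3=0xcd  N=1 Z=0
-- IRQ taken; context saved, return-PC = 5 --
mismatch: x3: reported 0xcc vs actual 0xcd

BAD = x3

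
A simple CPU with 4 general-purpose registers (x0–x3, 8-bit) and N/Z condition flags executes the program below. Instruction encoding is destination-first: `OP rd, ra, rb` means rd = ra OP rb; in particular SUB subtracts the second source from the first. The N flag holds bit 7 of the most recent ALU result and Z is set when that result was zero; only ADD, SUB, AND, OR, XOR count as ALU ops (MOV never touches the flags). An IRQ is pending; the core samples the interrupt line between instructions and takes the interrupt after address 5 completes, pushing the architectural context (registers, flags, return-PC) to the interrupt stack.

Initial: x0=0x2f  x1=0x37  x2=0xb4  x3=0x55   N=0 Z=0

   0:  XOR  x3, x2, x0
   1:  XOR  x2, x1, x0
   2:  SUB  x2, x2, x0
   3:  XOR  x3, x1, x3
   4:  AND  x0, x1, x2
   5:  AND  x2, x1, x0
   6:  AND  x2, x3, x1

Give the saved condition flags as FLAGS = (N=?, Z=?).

after  0: x0=0x2f x1=0x37 x2=0xb4 x3=0x9b  N=1 Z=0
after  1: x0=0x2f x1=0x37 x2=0x18 x3=0x9b  N=0 Z=0
after  2: x0=0x2f x1=0x37 x2=0xe9 x3=0x9b  N=1 Z=0
after  3: x0=0x2f x1=0x37 x2=0xe9 x3=0xac  N=1 Z=0
after  4: x0=0x21 x1=0x37 x2=0xe9 x3=0xac  N=0 Z=0
after  5: x0=0x21 x1=0x37 x2=0x21 x3=0xac  N=0 Z=0
-- IRQ taken; context saved, return-PC = 6 --

FLAGS = (N=0, Z=0)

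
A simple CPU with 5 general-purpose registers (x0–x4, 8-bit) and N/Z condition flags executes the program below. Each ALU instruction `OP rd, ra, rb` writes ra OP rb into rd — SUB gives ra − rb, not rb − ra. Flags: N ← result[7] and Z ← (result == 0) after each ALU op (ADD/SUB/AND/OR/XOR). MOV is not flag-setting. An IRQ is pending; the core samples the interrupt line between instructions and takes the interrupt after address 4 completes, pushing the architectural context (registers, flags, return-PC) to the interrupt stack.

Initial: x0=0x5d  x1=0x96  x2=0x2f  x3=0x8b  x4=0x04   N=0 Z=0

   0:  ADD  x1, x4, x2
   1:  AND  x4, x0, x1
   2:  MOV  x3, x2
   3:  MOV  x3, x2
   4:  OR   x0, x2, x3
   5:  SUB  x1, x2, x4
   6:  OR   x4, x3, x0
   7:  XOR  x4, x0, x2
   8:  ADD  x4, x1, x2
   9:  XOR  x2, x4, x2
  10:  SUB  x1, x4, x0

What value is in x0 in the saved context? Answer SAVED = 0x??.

SAVED = 0x2f

after  0: x0=0x5d x1=0x33 x2=0x2f x3=0x8b x4=0x04  N=0 Z=0
after  1: x0=0x5d x1=0x33 x2=0x2f x3=0x8b x4=0x11  N=0 Z=0
after  2: x0=0x5d x1=0x33 x2=0x2f x3=0x2f x4=0x11  N=0 Z=0
after  3: x0=0x5d x1=0x33 x2=0x2f x3=0x2f x4=0x11  N=0 Z=0
after  4: x0=0x2f x1=0x33 x2=0x2f x3=0x2f x4=0x11  N=0 Z=0
-- IRQ taken; context saved, return-PC = 5 --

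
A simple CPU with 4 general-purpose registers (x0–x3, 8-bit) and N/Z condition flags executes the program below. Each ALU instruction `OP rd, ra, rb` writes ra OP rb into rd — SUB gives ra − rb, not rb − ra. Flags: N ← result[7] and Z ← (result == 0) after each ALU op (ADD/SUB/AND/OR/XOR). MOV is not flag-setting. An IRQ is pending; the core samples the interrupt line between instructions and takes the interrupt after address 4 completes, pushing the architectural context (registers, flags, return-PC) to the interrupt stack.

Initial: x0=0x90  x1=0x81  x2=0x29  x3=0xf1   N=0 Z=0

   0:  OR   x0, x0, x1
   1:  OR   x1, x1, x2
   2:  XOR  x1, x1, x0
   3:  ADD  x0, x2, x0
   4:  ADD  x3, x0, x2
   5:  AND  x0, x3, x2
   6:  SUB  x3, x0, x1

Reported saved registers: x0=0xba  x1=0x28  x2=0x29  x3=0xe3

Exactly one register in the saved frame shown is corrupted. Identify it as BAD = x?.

after  0: x0=0x91 x1=0x81 x2=0x29 x3=0xf1  N=1 Z=0
after  1: x0=0x91 x1=0xa9 x2=0x29 x3=0xf1  N=1 Z=0
after  2: x0=0x91 x1=0x38 x2=0x29 x3=0xf1  N=0 Z=0
after  3: x0=0xba x1=0x38 x2=0x29 x3=0xf1  N=1 Z=0
after  4: x0=0xba x1=0x38 x2=0x29 x3=0xe3  N=1 Z=0
-- IRQ taken; context saved, return-PC = 5 --
mismatch: x1: reported 0x28 vs actual 0x38

BAD = x1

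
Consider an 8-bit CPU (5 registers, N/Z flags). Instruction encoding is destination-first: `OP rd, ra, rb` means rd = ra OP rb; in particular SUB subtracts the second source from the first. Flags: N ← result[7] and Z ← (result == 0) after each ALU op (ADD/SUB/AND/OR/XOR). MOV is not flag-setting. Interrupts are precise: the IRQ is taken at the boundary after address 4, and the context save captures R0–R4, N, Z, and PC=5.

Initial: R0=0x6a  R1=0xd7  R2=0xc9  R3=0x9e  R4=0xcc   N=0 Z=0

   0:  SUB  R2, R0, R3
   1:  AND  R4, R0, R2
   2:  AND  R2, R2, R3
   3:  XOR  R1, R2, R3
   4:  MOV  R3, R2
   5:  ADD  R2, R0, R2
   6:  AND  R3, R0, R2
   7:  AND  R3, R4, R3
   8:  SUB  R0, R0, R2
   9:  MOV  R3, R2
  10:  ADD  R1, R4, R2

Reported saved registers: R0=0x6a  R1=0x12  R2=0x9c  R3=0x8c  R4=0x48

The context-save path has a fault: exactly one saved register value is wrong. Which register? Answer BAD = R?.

BAD = R2

after  0: R0=0x6a R1=0xd7 R2=0xcc R3=0x9e R4=0xcc  N=1 Z=0
after  1: R0=0x6a R1=0xd7 R2=0xcc R3=0x9e R4=0x48  N=0 Z=0
after  2: R0=0x6a R1=0xd7 R2=0x8c R3=0x9e R4=0x48  N=1 Z=0
after  3: R0=0x6a R1=0x12 R2=0x8c R3=0x9e R4=0x48  N=0 Z=0
after  4: R0=0x6a R1=0x12 R2=0x8c R3=0x8c R4=0x48  N=0 Z=0
-- IRQ taken; context saved, return-PC = 5 --
mismatch: R2: reported 0x9c vs actual 0x8c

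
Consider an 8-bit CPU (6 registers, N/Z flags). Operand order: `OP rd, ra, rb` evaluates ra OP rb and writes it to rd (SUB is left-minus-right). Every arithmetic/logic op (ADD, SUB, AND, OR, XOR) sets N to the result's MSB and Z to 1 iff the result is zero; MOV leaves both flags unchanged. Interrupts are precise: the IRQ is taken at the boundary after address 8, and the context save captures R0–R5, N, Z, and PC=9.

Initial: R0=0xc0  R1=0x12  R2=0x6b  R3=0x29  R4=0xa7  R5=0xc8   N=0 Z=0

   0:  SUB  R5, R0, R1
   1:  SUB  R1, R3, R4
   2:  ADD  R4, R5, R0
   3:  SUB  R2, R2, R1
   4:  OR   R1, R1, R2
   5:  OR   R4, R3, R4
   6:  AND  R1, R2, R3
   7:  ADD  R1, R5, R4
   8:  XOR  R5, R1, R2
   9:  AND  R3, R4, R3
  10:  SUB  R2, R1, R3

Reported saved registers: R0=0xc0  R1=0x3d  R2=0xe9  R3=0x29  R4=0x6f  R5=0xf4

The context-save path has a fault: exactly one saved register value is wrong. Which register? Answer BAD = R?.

after  0: R0=0xc0 R1=0x12 R2=0x6b R3=0x29 R4=0xa7 R5=0xae  N=1 Z=0
after  1: R0=0xc0 R1=0x82 R2=0x6b R3=0x29 R4=0xa7 R5=0xae  N=1 Z=0
after  2: R0=0xc0 R1=0x82 R2=0x6b R3=0x29 R4=0x6e R5=0xae  N=0 Z=0
after  3: R0=0xc0 R1=0x82 R2=0xe9 R3=0x29 R4=0x6e R5=0xae  N=1 Z=0
after  4: R0=0xc0 R1=0xeb R2=0xe9 R3=0x29 R4=0x6e R5=0xae  N=1 Z=0
after  5: R0=0xc0 R1=0xeb R2=0xe9 R3=0x29 R4=0x6f R5=0xae  N=0 Z=0
after  6: R0=0xc0 R1=0x29 R2=0xe9 R3=0x29 R4=0x6f R5=0xae  N=0 Z=0
after  7: R0=0xc0 R1=0x1d R2=0xe9 R3=0x29 R4=0x6f R5=0xae  N=0 Z=0
after  8: R0=0xc0 R1=0x1d R2=0xe9 R3=0x29 R4=0x6f R5=0xf4  N=1 Z=0
-- IRQ taken; context saved, return-PC = 9 --
mismatch: R1: reported 0x3d vs actual 0x1d

BAD = R1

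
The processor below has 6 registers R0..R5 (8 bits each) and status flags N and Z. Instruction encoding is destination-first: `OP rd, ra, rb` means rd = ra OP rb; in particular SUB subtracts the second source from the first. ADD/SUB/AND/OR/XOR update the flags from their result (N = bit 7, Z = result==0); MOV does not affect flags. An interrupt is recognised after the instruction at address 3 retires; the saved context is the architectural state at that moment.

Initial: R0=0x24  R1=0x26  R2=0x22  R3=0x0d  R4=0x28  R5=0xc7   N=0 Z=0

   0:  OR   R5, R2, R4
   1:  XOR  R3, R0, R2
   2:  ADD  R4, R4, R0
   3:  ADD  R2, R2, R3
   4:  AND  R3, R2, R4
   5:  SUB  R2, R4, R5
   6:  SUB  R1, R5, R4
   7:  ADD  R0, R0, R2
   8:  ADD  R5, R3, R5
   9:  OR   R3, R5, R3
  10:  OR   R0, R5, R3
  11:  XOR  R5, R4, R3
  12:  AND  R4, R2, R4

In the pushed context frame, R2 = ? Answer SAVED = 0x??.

after  0: R0=0x24 R1=0x26 R2=0x22 R3=0x0d R4=0x28 R5=0x2a  N=0 Z=0
after  1: R0=0x24 R1=0x26 R2=0x22 R3=0x06 R4=0x28 R5=0x2a  N=0 Z=0
after  2: R0=0x24 R1=0x26 R2=0x22 R3=0x06 R4=0x4c R5=0x2a  N=0 Z=0
after  3: R0=0x24 R1=0x26 R2=0x28 R3=0x06 R4=0x4c R5=0x2a  N=0 Z=0
-- IRQ taken; context saved, return-PC = 4 --

SAVED = 0x28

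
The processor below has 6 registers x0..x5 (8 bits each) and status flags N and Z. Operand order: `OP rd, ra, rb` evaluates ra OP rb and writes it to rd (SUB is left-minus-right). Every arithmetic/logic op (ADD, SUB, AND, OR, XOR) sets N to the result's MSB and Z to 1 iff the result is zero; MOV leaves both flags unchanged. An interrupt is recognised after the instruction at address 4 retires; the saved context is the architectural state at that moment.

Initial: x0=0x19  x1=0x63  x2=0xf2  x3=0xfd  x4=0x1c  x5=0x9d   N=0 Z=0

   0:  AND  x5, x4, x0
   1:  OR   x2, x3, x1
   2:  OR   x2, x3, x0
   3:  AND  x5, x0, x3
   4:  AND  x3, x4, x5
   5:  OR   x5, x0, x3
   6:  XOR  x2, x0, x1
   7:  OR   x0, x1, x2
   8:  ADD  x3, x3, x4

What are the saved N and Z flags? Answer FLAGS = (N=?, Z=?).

after  0: x0=0x19 x1=0x63 x2=0xf2 x3=0xfd x4=0x1c x5=0x18  N=0 Z=0
after  1: x0=0x19 x1=0x63 x2=0xff x3=0xfd x4=0x1c x5=0x18  N=1 Z=0
after  2: x0=0x19 x1=0x63 x2=0xfd x3=0xfd x4=0x1c x5=0x18  N=1 Z=0
after  3: x0=0x19 x1=0x63 x2=0xfd x3=0xfd x4=0x1c x5=0x19  N=0 Z=0
after  4: x0=0x19 x1=0x63 x2=0xfd x3=0x18 x4=0x1c x5=0x19  N=0 Z=0
-- IRQ taken; context saved, return-PC = 5 --

FLAGS = (N=0, Z=0)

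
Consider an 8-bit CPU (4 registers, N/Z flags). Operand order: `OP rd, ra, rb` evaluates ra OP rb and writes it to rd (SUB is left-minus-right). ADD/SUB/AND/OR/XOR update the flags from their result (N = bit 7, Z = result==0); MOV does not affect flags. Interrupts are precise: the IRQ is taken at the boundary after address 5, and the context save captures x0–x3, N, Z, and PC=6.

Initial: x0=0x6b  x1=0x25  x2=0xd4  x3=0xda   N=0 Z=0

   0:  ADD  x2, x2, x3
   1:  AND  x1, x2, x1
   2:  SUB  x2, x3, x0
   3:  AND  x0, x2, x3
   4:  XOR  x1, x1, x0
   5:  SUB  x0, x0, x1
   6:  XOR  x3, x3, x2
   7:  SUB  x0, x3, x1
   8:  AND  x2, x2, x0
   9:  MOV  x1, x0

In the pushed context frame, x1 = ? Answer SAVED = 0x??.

after  0: x0=0x6b x1=0x25 x2=0xae x3=0xda  N=1 Z=0
after  1: x0=0x6b x1=0x24 x2=0xae x3=0xda  N=0 Z=0
after  2: x0=0x6b x1=0x24 x2=0x6f x3=0xda  N=0 Z=0
after  3: x0=0x4a x1=0x24 x2=0x6f x3=0xda  N=0 Z=0
after  4: x0=0x4a x1=0x6e x2=0x6f x3=0xda  N=0 Z=0
after  5: x0=0xdc x1=0x6e x2=0x6f x3=0xda  N=1 Z=0
-- IRQ taken; context saved, return-PC = 6 --

SAVED = 0x6e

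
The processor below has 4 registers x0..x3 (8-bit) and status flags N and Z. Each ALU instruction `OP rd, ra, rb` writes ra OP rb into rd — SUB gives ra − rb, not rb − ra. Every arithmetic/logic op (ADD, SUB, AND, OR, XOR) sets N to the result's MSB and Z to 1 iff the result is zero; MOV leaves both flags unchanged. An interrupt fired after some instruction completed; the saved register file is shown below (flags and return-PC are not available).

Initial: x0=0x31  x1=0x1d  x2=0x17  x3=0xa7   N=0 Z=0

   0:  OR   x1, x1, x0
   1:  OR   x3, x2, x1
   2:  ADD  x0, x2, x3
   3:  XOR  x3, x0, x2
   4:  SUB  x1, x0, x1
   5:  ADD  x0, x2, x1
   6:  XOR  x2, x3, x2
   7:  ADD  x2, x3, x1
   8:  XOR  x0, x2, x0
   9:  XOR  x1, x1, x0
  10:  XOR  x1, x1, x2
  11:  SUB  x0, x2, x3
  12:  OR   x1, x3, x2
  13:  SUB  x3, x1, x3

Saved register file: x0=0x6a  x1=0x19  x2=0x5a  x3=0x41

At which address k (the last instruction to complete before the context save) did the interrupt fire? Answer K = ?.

after  0: x0=0x31 x1=0x3d x2=0x17 x3=0xa7  N=0 Z=0
after  1: x0=0x31 x1=0x3d x2=0x17 x3=0x3f  N=0 Z=0
after  2: x0=0x56 x1=0x3d x2=0x17 x3=0x3f  N=0 Z=0
after  3: x0=0x56 x1=0x3d x2=0x17 x3=0x41  N=0 Z=0
after  4: x0=0x56 x1=0x19 x2=0x17 x3=0x41  N=0 Z=0
after  5: x0=0x30 x1=0x19 x2=0x17 x3=0x41  N=0 Z=0
after  6: x0=0x30 x1=0x19 x2=0x56 x3=0x41  N=0 Z=0
after  7: x0=0x30 x1=0x19 x2=0x5a x3=0x41  N=0 Z=0
after  8: x0=0x6a x1=0x19 x2=0x5a x3=0x41  N=0 Z=0
-- IRQ taken; context saved, return-PC = 9 --

K = 8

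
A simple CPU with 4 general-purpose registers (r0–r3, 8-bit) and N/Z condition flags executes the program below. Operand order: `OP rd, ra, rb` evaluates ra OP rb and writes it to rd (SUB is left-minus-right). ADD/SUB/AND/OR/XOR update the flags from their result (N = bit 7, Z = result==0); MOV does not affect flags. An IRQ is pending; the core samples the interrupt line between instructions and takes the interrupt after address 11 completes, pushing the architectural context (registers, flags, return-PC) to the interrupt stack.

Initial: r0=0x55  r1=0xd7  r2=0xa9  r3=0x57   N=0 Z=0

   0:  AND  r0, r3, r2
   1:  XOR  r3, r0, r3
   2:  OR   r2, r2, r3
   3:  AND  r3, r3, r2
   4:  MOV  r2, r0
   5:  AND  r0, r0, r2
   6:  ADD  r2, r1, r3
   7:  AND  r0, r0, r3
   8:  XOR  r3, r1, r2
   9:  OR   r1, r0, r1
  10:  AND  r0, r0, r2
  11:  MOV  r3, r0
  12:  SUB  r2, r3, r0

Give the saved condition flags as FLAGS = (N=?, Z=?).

FLAGS = (N=0, Z=1)

after  0: r0=0x01 r1=0xd7 r2=0xa9 r3=0x57  N=0 Z=0
after  1: r0=0x01 r1=0xd7 r2=0xa9 r3=0x56  N=0 Z=0
after  2: r0=0x01 r1=0xd7 r2=0xff r3=0x56  N=1 Z=0
after  3: r0=0x01 r1=0xd7 r2=0xff r3=0x56  N=0 Z=0
after  4: r0=0x01 r1=0xd7 r2=0x01 r3=0x56  N=0 Z=0
after  5: r0=0x01 r1=0xd7 r2=0x01 r3=0x56  N=0 Z=0
after  6: r0=0x01 r1=0xd7 r2=0x2d r3=0x56  N=0 Z=0
after  7: r0=0x00 r1=0xd7 r2=0x2d r3=0x56  N=0 Z=1
after  8: r0=0x00 r1=0xd7 r2=0x2d r3=0xfa  N=1 Z=0
after  9: r0=0x00 r1=0xd7 r2=0x2d r3=0xfa  N=1 Z=0
after 10: r0=0x00 r1=0xd7 r2=0x2d r3=0xfa  N=0 Z=1
after 11: r0=0x00 r1=0xd7 r2=0x2d r3=0x00  N=0 Z=1
-- IRQ taken; context saved, return-PC = 12 --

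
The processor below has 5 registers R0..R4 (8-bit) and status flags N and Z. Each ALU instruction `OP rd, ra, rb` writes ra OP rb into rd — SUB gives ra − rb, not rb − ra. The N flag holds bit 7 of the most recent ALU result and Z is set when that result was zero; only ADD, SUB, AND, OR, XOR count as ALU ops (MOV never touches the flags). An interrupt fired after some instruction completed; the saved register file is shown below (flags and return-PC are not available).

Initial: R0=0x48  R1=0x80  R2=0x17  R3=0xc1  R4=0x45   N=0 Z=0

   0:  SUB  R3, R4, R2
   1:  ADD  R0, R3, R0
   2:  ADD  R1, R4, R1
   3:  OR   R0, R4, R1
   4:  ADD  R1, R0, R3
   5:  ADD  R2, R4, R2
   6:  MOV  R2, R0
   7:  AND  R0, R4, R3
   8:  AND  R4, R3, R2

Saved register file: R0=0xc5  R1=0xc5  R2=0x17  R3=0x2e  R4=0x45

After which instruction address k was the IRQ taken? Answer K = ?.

K = 3

after  0: R0=0x48 R1=0x80 R2=0x17 R3=0x2e R4=0x45  N=0 Z=0
after  1: R0=0x76 R1=0x80 R2=0x17 R3=0x2e R4=0x45  N=0 Z=0
after  2: R0=0x76 R1=0xc5 R2=0x17 R3=0x2e R4=0x45  N=1 Z=0
after  3: R0=0xc5 R1=0xc5 R2=0x17 R3=0x2e R4=0x45  N=1 Z=0
-- IRQ taken; context saved, return-PC = 4 --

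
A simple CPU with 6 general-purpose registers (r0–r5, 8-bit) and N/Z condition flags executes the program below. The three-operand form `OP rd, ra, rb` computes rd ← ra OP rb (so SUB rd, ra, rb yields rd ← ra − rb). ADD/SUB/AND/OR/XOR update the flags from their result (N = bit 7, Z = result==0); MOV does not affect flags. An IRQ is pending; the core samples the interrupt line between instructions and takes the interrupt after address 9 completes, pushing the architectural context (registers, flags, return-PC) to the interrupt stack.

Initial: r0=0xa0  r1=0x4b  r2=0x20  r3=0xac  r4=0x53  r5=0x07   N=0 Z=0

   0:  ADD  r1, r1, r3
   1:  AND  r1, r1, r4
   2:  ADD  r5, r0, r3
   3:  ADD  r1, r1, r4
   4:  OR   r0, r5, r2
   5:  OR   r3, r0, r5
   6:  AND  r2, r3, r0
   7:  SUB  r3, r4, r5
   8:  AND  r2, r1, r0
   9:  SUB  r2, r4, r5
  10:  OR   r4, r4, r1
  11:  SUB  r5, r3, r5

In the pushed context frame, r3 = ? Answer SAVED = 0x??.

SAVED = 0x07

after  0: r0=0xa0 r1=0xf7 r2=0x20 r3=0xac r4=0x53 r5=0x07  N=1 Z=0
after  1: r0=0xa0 r1=0x53 r2=0x20 r3=0xac r4=0x53 r5=0x07  N=0 Z=0
after  2: r0=0xa0 r1=0x53 r2=0x20 r3=0xac r4=0x53 r5=0x4c  N=0 Z=0
after  3: r0=0xa0 r1=0xa6 r2=0x20 r3=0xac r4=0x53 r5=0x4c  N=1 Z=0
after  4: r0=0x6c r1=0xa6 r2=0x20 r3=0xac r4=0x53 r5=0x4c  N=0 Z=0
after  5: r0=0x6c r1=0xa6 r2=0x20 r3=0x6c r4=0x53 r5=0x4c  N=0 Z=0
after  6: r0=0x6c r1=0xa6 r2=0x6c r3=0x6c r4=0x53 r5=0x4c  N=0 Z=0
after  7: r0=0x6c r1=0xa6 r2=0x6c r3=0x07 r4=0x53 r5=0x4c  N=0 Z=0
after  8: r0=0x6c r1=0xa6 r2=0x24 r3=0x07 r4=0x53 r5=0x4c  N=0 Z=0
after  9: r0=0x6c r1=0xa6 r2=0x07 r3=0x07 r4=0x53 r5=0x4c  N=0 Z=0
-- IRQ taken; context saved, return-PC = 10 --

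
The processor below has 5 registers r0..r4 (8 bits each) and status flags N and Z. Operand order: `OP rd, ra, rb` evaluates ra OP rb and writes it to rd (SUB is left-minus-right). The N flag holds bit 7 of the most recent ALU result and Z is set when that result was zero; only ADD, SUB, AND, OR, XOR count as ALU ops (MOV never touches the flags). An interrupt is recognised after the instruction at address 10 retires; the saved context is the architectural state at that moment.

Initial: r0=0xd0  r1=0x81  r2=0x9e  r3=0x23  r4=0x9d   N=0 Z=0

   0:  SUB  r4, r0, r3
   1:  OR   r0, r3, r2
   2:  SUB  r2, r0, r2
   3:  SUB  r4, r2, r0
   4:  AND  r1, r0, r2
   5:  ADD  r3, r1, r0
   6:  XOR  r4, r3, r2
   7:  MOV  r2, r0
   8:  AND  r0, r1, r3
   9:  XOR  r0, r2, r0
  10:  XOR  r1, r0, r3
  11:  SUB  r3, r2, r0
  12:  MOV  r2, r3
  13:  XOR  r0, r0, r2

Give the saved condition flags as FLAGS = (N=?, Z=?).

FLAGS = (N=0, Z=0)

after  0: r0=0xd0 r1=0x81 r2=0x9e r3=0x23 r4=0xad  N=1 Z=0
after  1: r0=0xbf r1=0x81 r2=0x9e r3=0x23 r4=0xad  N=1 Z=0
after  2: r0=0xbf r1=0x81 r2=0x21 r3=0x23 r4=0xad  N=0 Z=0
after  3: r0=0xbf r1=0x81 r2=0x21 r3=0x23 r4=0x62  N=0 Z=0
after  4: r0=0xbf r1=0x21 r2=0x21 r3=0x23 r4=0x62  N=0 Z=0
after  5: r0=0xbf r1=0x21 r2=0x21 r3=0xe0 r4=0x62  N=1 Z=0
after  6: r0=0xbf r1=0x21 r2=0x21 r3=0xe0 r4=0xc1  N=1 Z=0
after  7: r0=0xbf r1=0x21 r2=0xbf r3=0xe0 r4=0xc1  N=1 Z=0
after  8: r0=0x20 r1=0x21 r2=0xbf r3=0xe0 r4=0xc1  N=0 Z=0
after  9: r0=0x9f r1=0x21 r2=0xbf r3=0xe0 r4=0xc1  N=1 Z=0
after 10: r0=0x9f r1=0x7f r2=0xbf r3=0xe0 r4=0xc1  N=0 Z=0
-- IRQ taken; context saved, return-PC = 11 --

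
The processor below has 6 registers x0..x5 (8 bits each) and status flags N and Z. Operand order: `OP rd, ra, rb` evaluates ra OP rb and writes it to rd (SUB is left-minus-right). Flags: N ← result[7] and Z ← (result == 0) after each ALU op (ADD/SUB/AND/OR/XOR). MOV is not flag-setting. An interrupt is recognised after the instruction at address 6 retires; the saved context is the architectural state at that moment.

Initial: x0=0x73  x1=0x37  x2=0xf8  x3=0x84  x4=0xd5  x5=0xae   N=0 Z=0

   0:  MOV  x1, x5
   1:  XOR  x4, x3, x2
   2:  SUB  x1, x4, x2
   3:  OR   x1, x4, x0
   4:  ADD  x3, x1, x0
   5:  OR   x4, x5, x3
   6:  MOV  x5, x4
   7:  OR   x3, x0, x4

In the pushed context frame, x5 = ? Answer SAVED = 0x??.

after  0: x0=0x73 x1=0xae x2=0xf8 x3=0x84 x4=0xd5 x5=0xae  N=0 Z=0
after  1: x0=0x73 x1=0xae x2=0xf8 x3=0x84 x4=0x7c x5=0xae  N=0 Z=0
after  2: x0=0x73 x1=0x84 x2=0xf8 x3=0x84 x4=0x7c x5=0xae  N=1 Z=0
after  3: x0=0x73 x1=0x7f x2=0xf8 x3=0x84 x4=0x7c x5=0xae  N=0 Z=0
after  4: x0=0x73 x1=0x7f x2=0xf8 x3=0xf2 x4=0x7c x5=0xae  N=1 Z=0
after  5: x0=0x73 x1=0x7f x2=0xf8 x3=0xf2 x4=0xfe x5=0xae  N=1 Z=0
after  6: x0=0x73 x1=0x7f x2=0xf8 x3=0xf2 x4=0xfe x5=0xfe  N=1 Z=0
-- IRQ taken; context saved, return-PC = 7 --

SAVED = 0xfe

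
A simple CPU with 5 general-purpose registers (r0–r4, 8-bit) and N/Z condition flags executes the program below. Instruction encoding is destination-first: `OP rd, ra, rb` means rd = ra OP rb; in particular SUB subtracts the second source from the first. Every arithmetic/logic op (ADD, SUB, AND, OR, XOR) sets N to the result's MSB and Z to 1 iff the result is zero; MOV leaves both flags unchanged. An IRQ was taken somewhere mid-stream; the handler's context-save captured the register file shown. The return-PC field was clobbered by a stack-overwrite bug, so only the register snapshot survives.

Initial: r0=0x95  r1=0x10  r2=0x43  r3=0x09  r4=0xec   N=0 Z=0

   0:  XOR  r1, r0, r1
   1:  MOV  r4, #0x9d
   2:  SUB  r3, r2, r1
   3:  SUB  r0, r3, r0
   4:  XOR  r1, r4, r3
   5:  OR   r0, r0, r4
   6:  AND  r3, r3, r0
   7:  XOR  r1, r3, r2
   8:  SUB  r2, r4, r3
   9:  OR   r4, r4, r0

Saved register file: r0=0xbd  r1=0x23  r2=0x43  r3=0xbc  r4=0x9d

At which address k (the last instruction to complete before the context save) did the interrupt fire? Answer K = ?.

after  0: r0=0x95 r1=0x85 r2=0x43 r3=0x09 r4=0xec  N=1 Z=0
after  1: r0=0x95 r1=0x85 r2=0x43 r3=0x09 r4=0x9d  N=1 Z=0
after  2: r0=0x95 r1=0x85 r2=0x43 r3=0xbe r4=0x9d  N=1 Z=0
after  3: r0=0x29 r1=0x85 r2=0x43 r3=0xbe r4=0x9d  N=0 Z=0
after  4: r0=0x29 r1=0x23 r2=0x43 r3=0xbe r4=0x9d  N=0 Z=0
after  5: r0=0xbd r1=0x23 r2=0x43 r3=0xbe r4=0x9d  N=1 Z=0
after  6: r0=0xbd r1=0x23 r2=0x43 r3=0xbc r4=0x9d  N=1 Z=0
-- IRQ taken; context saved, return-PC = 7 --

K = 6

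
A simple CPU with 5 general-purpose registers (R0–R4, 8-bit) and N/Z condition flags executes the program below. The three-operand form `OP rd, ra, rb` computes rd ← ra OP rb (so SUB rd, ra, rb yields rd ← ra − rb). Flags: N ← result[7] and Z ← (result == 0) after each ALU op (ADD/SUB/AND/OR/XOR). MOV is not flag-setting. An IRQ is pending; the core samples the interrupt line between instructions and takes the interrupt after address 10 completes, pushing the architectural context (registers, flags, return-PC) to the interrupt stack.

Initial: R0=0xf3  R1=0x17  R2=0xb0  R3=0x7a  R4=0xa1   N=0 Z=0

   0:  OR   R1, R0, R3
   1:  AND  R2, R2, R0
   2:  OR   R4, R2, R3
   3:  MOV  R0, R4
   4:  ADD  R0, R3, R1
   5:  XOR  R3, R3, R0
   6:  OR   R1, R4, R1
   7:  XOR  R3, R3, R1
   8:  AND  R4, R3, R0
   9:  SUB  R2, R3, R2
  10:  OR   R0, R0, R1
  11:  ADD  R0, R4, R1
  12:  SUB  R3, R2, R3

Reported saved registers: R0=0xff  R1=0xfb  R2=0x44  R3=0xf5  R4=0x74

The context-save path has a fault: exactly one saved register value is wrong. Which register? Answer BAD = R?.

after  0: R0=0xf3 R1=0xfb R2=0xb0 R3=0x7a R4=0xa1  N=1 Z=0
after  1: R0=0xf3 R1=0xfb R2=0xb0 R3=0x7a R4=0xa1  N=1 Z=0
after  2: R0=0xf3 R1=0xfb R2=0xb0 R3=0x7a R4=0xfa  N=1 Z=0
after  3: R0=0xfa R1=0xfb R2=0xb0 R3=0x7a R4=0xfa  N=1 Z=0
after  4: R0=0x75 R1=0xfb R2=0xb0 R3=0x7a R4=0xfa  N=0 Z=0
after  5: R0=0x75 R1=0xfb R2=0xb0 R3=0x0f R4=0xfa  N=0 Z=0
after  6: R0=0x75 R1=0xfb R2=0xb0 R3=0x0f R4=0xfa  N=1 Z=0
after  7: R0=0x75 R1=0xfb R2=0xb0 R3=0xf4 R4=0xfa  N=1 Z=0
after  8: R0=0x75 R1=0xfb R2=0xb0 R3=0xf4 R4=0x74  N=0 Z=0
after  9: R0=0x75 R1=0xfb R2=0x44 R3=0xf4 R4=0x74  N=0 Z=0
after 10: R0=0xff R1=0xfb R2=0x44 R3=0xf4 R4=0x74  N=1 Z=0
-- IRQ taken; context saved, return-PC = 11 --
mismatch: R3: reported 0xf5 vs actual 0xf4

BAD = R3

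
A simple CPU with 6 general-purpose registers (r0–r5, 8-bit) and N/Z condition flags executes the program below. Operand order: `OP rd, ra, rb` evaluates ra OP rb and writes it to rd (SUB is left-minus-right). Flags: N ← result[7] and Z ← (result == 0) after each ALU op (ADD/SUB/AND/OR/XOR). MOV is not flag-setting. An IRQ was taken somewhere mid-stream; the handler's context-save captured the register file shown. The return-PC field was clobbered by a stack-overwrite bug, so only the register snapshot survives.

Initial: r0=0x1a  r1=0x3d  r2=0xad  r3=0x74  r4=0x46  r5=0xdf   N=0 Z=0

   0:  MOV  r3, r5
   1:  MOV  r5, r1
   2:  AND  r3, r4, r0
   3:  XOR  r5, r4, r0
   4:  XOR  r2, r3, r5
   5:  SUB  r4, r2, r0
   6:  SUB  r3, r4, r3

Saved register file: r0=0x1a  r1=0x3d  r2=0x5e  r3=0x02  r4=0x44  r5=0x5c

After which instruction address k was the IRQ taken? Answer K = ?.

after  0: r0=0x1a r1=0x3d r2=0xad r3=0xdf r4=0x46 r5=0xdf  N=0 Z=0
after  1: r0=0x1a r1=0x3d r2=0xad r3=0xdf r4=0x46 r5=0x3d  N=0 Z=0
after  2: r0=0x1a r1=0x3d r2=0xad r3=0x02 r4=0x46 r5=0x3d  N=0 Z=0
after  3: r0=0x1a r1=0x3d r2=0xad r3=0x02 r4=0x46 r5=0x5c  N=0 Z=0
after  4: r0=0x1a r1=0x3d r2=0x5e r3=0x02 r4=0x46 r5=0x5c  N=0 Z=0
after  5: r0=0x1a r1=0x3d r2=0x5e r3=0x02 r4=0x44 r5=0x5c  N=0 Z=0
-- IRQ taken; context saved, return-PC = 6 --

K = 5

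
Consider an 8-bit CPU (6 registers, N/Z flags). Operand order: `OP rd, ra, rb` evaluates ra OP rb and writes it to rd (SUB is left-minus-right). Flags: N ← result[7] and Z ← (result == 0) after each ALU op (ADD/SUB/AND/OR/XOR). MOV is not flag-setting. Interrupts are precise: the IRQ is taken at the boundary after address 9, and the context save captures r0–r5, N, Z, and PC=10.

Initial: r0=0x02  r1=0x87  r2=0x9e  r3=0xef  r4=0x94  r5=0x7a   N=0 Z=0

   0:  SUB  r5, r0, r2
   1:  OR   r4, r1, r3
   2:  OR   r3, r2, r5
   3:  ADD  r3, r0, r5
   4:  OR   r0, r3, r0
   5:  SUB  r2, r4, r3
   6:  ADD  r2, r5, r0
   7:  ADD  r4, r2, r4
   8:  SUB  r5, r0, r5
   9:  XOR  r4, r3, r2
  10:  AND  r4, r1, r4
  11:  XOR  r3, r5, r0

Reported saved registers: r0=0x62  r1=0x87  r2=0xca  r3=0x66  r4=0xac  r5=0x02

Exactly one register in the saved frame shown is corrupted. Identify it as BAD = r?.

BAD = r0

after  0: r0=0x02 r1=0x87 r2=0x9e r3=0xef r4=0x94 r5=0x64  N=0 Z=0
after  1: r0=0x02 r1=0x87 r2=0x9e r3=0xef r4=0xef r5=0x64  N=1 Z=0
after  2: r0=0x02 r1=0x87 r2=0x9e r3=0xfe r4=0xef r5=0x64  N=1 Z=0
after  3: r0=0x02 r1=0x87 r2=0x9e r3=0x66 r4=0xef r5=0x64  N=0 Z=0
after  4: r0=0x66 r1=0x87 r2=0x9e r3=0x66 r4=0xef r5=0x64  N=0 Z=0
after  5: r0=0x66 r1=0x87 r2=0x89 r3=0x66 r4=0xef r5=0x64  N=1 Z=0
after  6: r0=0x66 r1=0x87 r2=0xca r3=0x66 r4=0xef r5=0x64  N=1 Z=0
after  7: r0=0x66 r1=0x87 r2=0xca r3=0x66 r4=0xb9 r5=0x64  N=1 Z=0
after  8: r0=0x66 r1=0x87 r2=0xca r3=0x66 r4=0xb9 r5=0x02  N=0 Z=0
after  9: r0=0x66 r1=0x87 r2=0xca r3=0x66 r4=0xac r5=0x02  N=1 Z=0
-- IRQ taken; context saved, return-PC = 10 --
mismatch: r0: reported 0x62 vs actual 0x66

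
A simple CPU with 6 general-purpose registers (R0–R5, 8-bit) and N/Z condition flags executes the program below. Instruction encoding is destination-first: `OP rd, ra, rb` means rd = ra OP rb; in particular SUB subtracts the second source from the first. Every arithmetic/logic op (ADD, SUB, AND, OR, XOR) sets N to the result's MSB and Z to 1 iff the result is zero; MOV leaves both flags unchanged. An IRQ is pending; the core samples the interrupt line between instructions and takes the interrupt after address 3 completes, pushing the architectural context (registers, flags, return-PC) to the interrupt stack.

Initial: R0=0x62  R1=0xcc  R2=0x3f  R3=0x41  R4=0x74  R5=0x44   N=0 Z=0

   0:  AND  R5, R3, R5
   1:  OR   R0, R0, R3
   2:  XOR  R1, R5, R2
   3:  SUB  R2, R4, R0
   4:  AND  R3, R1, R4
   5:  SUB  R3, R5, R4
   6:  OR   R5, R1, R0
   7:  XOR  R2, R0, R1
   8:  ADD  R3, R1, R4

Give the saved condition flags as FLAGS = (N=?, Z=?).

after  0: R0=0x62 R1=0xcc R2=0x3f R3=0x41 R4=0x74 R5=0x40  N=0 Z=0
after  1: R0=0x63 R1=0xcc R2=0x3f R3=0x41 R4=0x74 R5=0x40  N=0 Z=0
after  2: R0=0x63 R1=0x7f R2=0x3f R3=0x41 R4=0x74 R5=0x40  N=0 Z=0
after  3: R0=0x63 R1=0x7f R2=0x11 R3=0x41 R4=0x74 R5=0x40  N=0 Z=0
-- IRQ taken; context saved, return-PC = 4 --

FLAGS = (N=0, Z=0)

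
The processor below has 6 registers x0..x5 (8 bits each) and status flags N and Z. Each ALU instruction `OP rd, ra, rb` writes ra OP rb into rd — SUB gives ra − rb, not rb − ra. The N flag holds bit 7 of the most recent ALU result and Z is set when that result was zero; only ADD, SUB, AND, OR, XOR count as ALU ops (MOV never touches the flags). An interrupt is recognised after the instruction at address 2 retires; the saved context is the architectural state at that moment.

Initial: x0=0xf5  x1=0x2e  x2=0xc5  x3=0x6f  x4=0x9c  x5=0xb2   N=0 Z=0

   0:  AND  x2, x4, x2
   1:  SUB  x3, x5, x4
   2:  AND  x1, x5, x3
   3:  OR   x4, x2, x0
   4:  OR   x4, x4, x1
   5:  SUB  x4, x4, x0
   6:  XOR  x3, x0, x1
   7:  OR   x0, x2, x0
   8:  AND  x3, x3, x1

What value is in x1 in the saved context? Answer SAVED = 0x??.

after  0: x0=0xf5 x1=0x2e x2=0x84 x3=0x6f x4=0x9c x5=0xb2  N=1 Z=0
after  1: x0=0xf5 x1=0x2e x2=0x84 x3=0x16 x4=0x9c x5=0xb2  N=0 Z=0
after  2: x0=0xf5 x1=0x12 x2=0x84 x3=0x16 x4=0x9c x5=0xb2  N=0 Z=0
-- IRQ taken; context saved, return-PC = 3 --

SAVED = 0x12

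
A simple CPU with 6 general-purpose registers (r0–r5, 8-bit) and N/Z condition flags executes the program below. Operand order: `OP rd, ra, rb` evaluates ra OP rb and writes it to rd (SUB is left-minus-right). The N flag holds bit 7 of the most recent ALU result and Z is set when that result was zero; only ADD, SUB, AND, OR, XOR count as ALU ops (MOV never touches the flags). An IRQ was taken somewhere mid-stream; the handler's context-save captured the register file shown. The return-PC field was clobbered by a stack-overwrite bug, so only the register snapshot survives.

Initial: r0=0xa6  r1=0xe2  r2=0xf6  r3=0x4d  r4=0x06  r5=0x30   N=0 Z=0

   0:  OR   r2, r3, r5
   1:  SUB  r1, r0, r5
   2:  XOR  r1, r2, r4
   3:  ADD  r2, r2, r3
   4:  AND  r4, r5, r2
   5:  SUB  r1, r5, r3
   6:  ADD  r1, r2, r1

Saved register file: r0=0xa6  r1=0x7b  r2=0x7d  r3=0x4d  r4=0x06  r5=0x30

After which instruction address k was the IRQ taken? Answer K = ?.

K = 2

after  0: r0=0xa6 r1=0xe2 r2=0x7d r3=0x4d r4=0x06 r5=0x30  N=0 Z=0
after  1: r0=0xa6 r1=0x76 r2=0x7d r3=0x4d r4=0x06 r5=0x30  N=0 Z=0
after  2: r0=0xa6 r1=0x7b r2=0x7d r3=0x4d r4=0x06 r5=0x30  N=0 Z=0
-- IRQ taken; context saved, return-PC = 3 --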